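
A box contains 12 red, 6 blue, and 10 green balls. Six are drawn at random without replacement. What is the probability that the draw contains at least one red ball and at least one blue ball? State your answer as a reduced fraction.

There are C(28,6) = 376740 possible draws.
By inclusion-exclusion on the complements, draws missing all red or all blue: C(16,6) + C(22,6) − C(10,6) = 8008 + 74613 − 210 = 82411.
So draws with at least one of each: 376740 − 82411 = 294329, probability 294329/376740 = 42047/53820.

42047/53820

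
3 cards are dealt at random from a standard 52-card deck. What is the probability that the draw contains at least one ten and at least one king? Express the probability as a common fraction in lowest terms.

There are C(52,3) = 22100 possible draws.
By inclusion-exclusion on the complements, draws missing all tens or all kings: C(48,3) + C(48,3) − C(44,3) = 17296 + 17296 − 13244 = 21348.
So draws with at least one of each: 22100 − 21348 = 752, probability 752/22100 = 188/5525.

188/5525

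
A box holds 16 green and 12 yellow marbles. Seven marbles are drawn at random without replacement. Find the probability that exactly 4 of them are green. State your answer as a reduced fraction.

Total number of selections: C(28,7) = 1184040.
Selections with exactly 4 green: choose 4 of the 16 green and 3 of the 12 yellow, C(16,4)·C(12,3) = 1820·220 = 400400.
Probability = 400400/1184040 = 70/207.

70/207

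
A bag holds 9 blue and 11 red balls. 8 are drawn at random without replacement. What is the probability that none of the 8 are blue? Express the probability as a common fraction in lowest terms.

There are C(20,8) = 125970 possible selections.
Selections with no blue (all red): C(11,8) = 165.
Probability = 165/125970 = 11/8398.

11/8398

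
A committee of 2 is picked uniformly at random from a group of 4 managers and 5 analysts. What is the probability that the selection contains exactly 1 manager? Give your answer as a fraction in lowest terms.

The sample space is all 2-subsets of the 9: C(9,2) = 36.
Selections with exactly 1 manager: choose 1 of the 4 managers and 1 of the 5 analysts, C(4,1)·C(5,1) = 4·5 = 20.
Probability = 20/36 = 5/9.

5/9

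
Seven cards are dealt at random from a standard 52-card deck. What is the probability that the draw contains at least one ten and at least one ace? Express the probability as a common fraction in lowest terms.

There are C(52,7) = 133784560 possible draws.
By inclusion-exclusion on the complements, draws missing all tens or all aces: C(48,7) + C(48,7) − C(44,7) = 73629072 + 73629072 − 38320568 = 108937576.
So draws with at least one of each: 133784560 − 108937576 = 24846984, probability 24846984/133784560 = 3105873/16723070.

3105873/16723070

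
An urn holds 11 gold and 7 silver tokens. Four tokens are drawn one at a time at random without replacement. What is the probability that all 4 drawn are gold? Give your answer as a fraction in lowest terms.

Multiply the conditional probabilities at each draw: 11/18 · 10/17 · 9/16 · 8/15 = 7920/73440 = 11/102.

11/102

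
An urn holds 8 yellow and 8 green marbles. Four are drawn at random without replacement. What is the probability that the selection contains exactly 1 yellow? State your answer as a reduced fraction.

The sample space is all 4-subsets of the 16: C(16,4) = 1820.
Selections with exactly 1 yellow: choose 1 of the 8 yellow and 3 of the 8 green, C(8,1)·C(8,3) = 8·56 = 448.
Probability = 448/1820 = 16/65.

16/65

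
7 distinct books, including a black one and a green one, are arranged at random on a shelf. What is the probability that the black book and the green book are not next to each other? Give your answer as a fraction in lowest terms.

5/7

There are 7! = 5040 arrangements.
Arrangements with the black book and the green book adjacent: 2·6! = 1440.
So not adjacent: 5040 − 1440 = 3600, probability 3600/5040 = 5/7.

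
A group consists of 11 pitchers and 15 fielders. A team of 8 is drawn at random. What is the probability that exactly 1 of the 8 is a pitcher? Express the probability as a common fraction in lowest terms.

99/2185

There are C(26,8) = 1562275 ways to choose 8 from 26.
Selections with exactly 1 pitcher: choose 1 of the 11 pitchers and 7 of the 15 fielders, C(11,1)·C(15,7) = 11·6435 = 70785.
Probability = 70785/1562275 = 99/2185.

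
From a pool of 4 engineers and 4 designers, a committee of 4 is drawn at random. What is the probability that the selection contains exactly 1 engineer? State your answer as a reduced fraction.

There are C(8,4) = 70 ways to choose 4 from 8.
Selections with exactly 1 engineer: choose 1 of the 4 engineers and 3 of the 4 designers, C(4,1)·C(4,3) = 4·4 = 16.
Probability = 16/70 = 8/35.

8/35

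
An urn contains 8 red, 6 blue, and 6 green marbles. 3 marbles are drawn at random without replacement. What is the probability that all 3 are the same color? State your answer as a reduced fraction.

There are C(20,3) = 1140 ways to draw 3 marbles.
All same color: C(8,3) + C(6,3) + C(6,3) = 56 + 20 + 20 = 96.
Probability = 96/1140 = 8/95.

8/95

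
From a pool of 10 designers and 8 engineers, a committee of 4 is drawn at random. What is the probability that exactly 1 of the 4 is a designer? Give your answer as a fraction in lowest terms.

28/153

The sample space is all 4-subsets of the 18: C(18,4) = 3060.
Selections with exactly 1 designer: choose 1 of the 10 designers and 3 of the 8 engineers, C(10,1)·C(8,3) = 10·56 = 560.
Probability = 560/3060 = 28/153.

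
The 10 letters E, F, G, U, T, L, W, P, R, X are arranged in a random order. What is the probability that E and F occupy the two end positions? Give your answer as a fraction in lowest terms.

1/45

There are 10! = 3628800 arrangements.
Place E and F at the ends in 2 ways, arrange the remaining 8 in 8! = 40320 ways: 2·40320 = 80640.
Probability = 80640/3628800 = 1/45.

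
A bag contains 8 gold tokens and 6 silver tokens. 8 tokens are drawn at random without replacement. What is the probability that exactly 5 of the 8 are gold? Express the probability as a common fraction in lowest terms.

There are C(14,8) = 3003 ways to choose 8 from 14.
Selections with exactly 5 gold: choose 5 of the 8 gold and 3 of the 6 silver, C(8,5)·C(6,3) = 56·20 = 1120.
Probability = 1120/3003 = 160/429.

160/429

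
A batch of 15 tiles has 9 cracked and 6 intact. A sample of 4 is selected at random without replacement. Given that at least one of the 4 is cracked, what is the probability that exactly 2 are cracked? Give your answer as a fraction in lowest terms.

Work in counts. Selections with at least one cracked: C(15,4) − C(6,4) = 1365 − 15 = 1350.
Of those, selections where exactly 2 are cracked: C(9,2)·C(6,2) = 36·15 = 540.
Conditional probability = 540/1350 = 2/5.

2/5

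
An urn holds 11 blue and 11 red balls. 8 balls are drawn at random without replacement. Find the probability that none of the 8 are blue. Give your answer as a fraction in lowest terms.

1/1938

There are C(22,8) = 319770 possible selections.
Selections with no blue (all red): C(11,8) = 165.
Probability = 165/319770 = 1/1938.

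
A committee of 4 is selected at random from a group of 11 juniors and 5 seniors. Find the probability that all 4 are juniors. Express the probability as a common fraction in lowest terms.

There are C(16,4) = 1820 possible selections.
Selections with all juniors: C(11,4) = 330.
Probability = 330/1820 = 33/182.

33/182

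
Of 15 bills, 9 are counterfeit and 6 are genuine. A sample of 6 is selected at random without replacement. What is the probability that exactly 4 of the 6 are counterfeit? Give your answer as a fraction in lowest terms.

There are C(15,6) = 5005 ways to choose 6 from 15.
Selections with exactly 4 counterfeit: choose 4 of the 9 counterfeit and 2 of the 6 genuine, C(9,4)·C(6,2) = 126·15 = 1890.
Probability = 1890/5005 = 54/143.

54/143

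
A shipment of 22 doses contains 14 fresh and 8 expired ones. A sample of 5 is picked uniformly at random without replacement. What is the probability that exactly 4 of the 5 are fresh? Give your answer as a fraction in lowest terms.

The sample space is all 5-subsets of the 22: C(22,5) = 26334.
Selections with exactly 4 fresh: choose 4 of the 14 fresh and 1 of the 8 expired, C(14,4)·C(8,1) = 1001·8 = 8008.
Probability = 8008/26334 = 52/171.

52/171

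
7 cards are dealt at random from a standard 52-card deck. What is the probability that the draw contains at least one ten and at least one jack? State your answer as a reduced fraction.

There are C(52,7) = 133784560 possible draws.
By inclusion-exclusion on the complements, draws missing all tens or all jacks: C(48,7) + C(48,7) − C(44,7) = 73629072 + 73629072 − 38320568 = 108937576.
So draws with at least one of each: 133784560 − 108937576 = 24846984, probability 24846984/133784560 = 3105873/16723070.

3105873/16723070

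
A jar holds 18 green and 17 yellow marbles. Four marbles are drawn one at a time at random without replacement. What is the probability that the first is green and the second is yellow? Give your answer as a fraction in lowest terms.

9/35

Multiply the conditional probabilities at each draw: 18/35 · 17/34 = 306/1190 = 9/35.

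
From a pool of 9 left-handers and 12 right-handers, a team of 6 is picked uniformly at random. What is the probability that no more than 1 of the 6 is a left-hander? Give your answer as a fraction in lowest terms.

Total selections: C(21,6) = 54264.
Favorable selections (no more than 1 left-hander): C(9,0)·C(12,6) + C(9,1)·C(12,5) = 924 + 7128 = 8052.
Probability = 8052/54264 = 671/4522.

671/4522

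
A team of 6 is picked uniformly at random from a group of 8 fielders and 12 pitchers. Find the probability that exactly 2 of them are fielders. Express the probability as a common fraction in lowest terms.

There are C(20,6) = 38760 ways to choose 6 from 20.
Selections with exactly 2 fielders: choose 2 of the 8 fielders and 4 of the 12 pitchers, C(8,2)·C(12,4) = 28·495 = 13860.
Probability = 13860/38760 = 231/646.

231/646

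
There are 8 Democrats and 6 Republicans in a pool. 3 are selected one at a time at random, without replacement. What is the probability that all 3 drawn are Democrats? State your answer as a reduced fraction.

2/13

Multiply the conditional probabilities at each draw: 8/14 · 7/13 · 6/12 = 336/2184 = 2/13.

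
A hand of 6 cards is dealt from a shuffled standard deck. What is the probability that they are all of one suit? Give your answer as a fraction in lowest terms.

There are C(52,6) = 20358520 possible 6-card hands.
Hands of one suit: 4 suits × C(13,6) = 4·1716 = 6864.
Probability = 6864/20358520 = 66/195755.

66/195755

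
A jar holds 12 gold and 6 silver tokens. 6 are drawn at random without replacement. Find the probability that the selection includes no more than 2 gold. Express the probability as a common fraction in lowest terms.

1063/18564

Total selections: C(18,6) = 18564.
Favorable selections (no more than 2 gold): C(12,0)·C(6,6) + C(12,1)·C(6,5) + C(12,2)·C(6,4) = 1 + 72 + 990 = 1063.
Probability = 1063/18564.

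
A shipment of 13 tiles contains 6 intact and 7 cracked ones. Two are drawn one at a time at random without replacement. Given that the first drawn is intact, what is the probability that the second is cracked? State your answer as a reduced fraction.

After removing one intact, 12 remain: 5 intact and 7 cracked.
So the probability the next is cracked is 7/12.

7/12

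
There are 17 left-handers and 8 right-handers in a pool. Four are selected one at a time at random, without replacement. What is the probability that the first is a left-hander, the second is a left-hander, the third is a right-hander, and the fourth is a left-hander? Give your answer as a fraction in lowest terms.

Multiply the conditional probabilities at each draw: 17/25 · 16/24 · 8/23 · 15/22 = 32640/303600 = 136/1265.

136/1265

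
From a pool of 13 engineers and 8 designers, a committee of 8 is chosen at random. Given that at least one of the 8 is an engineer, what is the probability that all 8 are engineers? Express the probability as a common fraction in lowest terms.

Work in counts. Selections with at least one engineer: C(21,8) − C(8,8) = 203490 − 1 = 203489.
Of those, selections where all 8 are engineers: C(13,8) = 1287.
Conditional probability = 1287/203489 = 9/1423.

9/1423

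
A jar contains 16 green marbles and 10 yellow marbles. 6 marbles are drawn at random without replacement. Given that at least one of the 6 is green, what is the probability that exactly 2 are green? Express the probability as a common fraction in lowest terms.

180/1643

Work in counts. Selections with at least one green: C(26,6) − C(10,6) = 230230 − 210 = 230020.
Of those, selections where exactly 2 are green: C(16,2)·C(10,4) = 120·210 = 25200.
Conditional probability = 25200/230020 = 180/1643.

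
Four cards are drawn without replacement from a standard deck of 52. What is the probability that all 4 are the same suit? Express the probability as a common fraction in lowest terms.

There are C(52,4) = 270725 possible 4-card hands.
Hands of one suit: 4 suits × C(13,4) = 4·715 = 2860.
Probability = 2860/270725 = 44/4165.

44/4165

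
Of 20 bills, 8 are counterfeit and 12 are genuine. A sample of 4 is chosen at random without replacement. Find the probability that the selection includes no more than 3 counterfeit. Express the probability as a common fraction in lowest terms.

Total selections: C(20,4) = 4845.
The complement is exactly 4 counterfeit: C(8,4)·C(12,0) = 70.
Probability = 1 − 70/4845 = 4775/4845 = 955/969.

955/969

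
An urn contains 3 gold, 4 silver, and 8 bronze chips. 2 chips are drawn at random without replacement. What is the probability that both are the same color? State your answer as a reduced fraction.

37/105

There are C(15,2) = 105 ways to draw 2 chips.
All same color: C(3,2) + C(4,2) + C(8,2) = 3 + 6 + 28 = 37.
Probability = 37/105.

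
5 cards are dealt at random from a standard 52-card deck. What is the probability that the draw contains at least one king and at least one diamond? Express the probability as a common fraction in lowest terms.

There are C(52,5) = 2598960 possible draws.
By inclusion-exclusion on the complements, draws missing all kings or all diamonds: C(48,5) + C(39,5) − C(36,5) = 1712304 + 575757 − 376992 = 1911069.
So draws with at least one of each: 2598960 − 1911069 = 687891, probability 687891/2598960 = 229297/866320.

229297/866320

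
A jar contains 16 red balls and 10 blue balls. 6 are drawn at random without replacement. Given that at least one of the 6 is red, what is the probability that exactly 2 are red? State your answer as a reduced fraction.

180/1643

Work in counts. Selections with at least one red: C(26,6) − C(10,6) = 230230 − 210 = 230020.
Of those, selections where exactly 2 are red: C(16,2)·C(10,4) = 120·210 = 25200.
Conditional probability = 25200/230020 = 180/1643.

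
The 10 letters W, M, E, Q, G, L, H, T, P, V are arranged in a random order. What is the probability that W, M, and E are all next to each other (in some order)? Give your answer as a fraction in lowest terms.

There are 10! = 3628800 arrangements.
Treat the three as one block: 8! placements × 3! orders within the block = 40320·6 = 241920.
Probability = 241920/3628800 = 1/15.

1/15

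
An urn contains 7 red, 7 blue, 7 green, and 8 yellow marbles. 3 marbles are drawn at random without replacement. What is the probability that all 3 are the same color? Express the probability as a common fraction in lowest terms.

23/522

There are C(29,3) = 3654 ways to draw 3 marbles.
All same color: C(7,3) + C(7,3) + C(7,3) + C(8,3) = 35 + 35 + 35 + 56 = 161.
Probability = 161/3654 = 23/522.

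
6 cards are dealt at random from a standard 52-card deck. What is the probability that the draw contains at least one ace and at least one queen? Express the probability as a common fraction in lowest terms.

There are C(52,6) = 20358520 possible draws.
By inclusion-exclusion on the complements, draws missing all aces or all queens: C(48,6) + C(48,6) − C(44,6) = 12271512 + 12271512 − 7059052 = 17483972.
So draws with at least one of each: 20358520 − 17483972 = 2874548, probability 2874548/20358520 = 718637/5089630.

718637/5089630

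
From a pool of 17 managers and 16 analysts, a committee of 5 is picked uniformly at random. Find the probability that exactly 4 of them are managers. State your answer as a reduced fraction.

4760/29667

Total number of selections: C(33,5) = 237336.
Selections with exactly 4 managers: choose 4 of the 17 managers and 1 of the 16 analysts, C(17,4)·C(16,1) = 2380·16 = 38080.
Probability = 38080/237336 = 4760/29667.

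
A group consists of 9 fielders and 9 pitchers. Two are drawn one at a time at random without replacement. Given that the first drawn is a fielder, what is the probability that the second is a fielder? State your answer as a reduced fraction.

After removing one fielder, 17 remain: 8 fielders and 9 pitchers.
So the probability the next is a fielder is 8/17.

8/17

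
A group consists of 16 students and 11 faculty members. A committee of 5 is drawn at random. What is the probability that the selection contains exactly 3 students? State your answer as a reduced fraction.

3080/8073

The sample space is all 5-subsets of the 27: C(27,5) = 80730.
Selections with exactly 3 students: choose 3 of the 16 students and 2 of the 11 faculty members, C(16,3)·C(11,2) = 560·55 = 30800.
Probability = 30800/80730 = 3080/8073.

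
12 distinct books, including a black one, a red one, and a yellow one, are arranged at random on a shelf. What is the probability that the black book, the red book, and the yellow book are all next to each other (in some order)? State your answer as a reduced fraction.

There are 12! = 479001600 arrangements.
Treat the three as one block: 10! placements × 3! orders within the block = 3628800·6 = 21772800.
Probability = 21772800/479001600 = 1/22.

1/22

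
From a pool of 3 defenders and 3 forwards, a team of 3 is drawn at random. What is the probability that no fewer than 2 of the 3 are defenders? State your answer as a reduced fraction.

1/2

Total selections: C(6,3) = 20.
Favorable selections (no fewer than 2 defenders): C(3,2)·C(3,1) + C(3,3)·C(3,0) = 9 + 1 = 10.
Probability = 10/20 = 1/2.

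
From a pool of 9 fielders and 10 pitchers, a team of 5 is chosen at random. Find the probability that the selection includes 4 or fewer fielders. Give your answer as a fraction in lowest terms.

639/646

There are C(19,5) = 11628 ways to choose the 5.
The complement is exactly 5 fielders: C(9,5)·C(10,0) = 126.
Probability = 1 − 126/11628 = 11502/11628 = 639/646.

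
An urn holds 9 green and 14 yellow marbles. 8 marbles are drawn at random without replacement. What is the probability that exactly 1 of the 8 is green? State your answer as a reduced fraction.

468/7429

The sample space is all 8-subsets of the 23: C(23,8) = 490314.
Selections with exactly 1 green: choose 1 of the 9 green and 7 of the 14 yellow, C(9,1)·C(14,7) = 9·3432 = 30888.
Probability = 30888/490314 = 468/7429.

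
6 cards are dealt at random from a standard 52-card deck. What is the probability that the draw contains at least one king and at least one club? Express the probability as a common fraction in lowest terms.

There are C(52,6) = 20358520 possible draws.
By inclusion-exclusion on the complements, draws missing all kings or all clubs: C(48,6) + C(39,6) − C(36,6) = 12271512 + 3262623 − 1947792 = 13586343.
So draws with at least one of each: 20358520 − 13586343 = 6772177, probability 6772177/20358520.

6772177/20358520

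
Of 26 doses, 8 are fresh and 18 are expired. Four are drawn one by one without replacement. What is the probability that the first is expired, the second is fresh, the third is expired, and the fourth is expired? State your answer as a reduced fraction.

816/7475

Multiply the conditional probabilities at each draw: 18/26 · 8/25 · 17/24 · 16/23 = 39168/358800 = 816/7475.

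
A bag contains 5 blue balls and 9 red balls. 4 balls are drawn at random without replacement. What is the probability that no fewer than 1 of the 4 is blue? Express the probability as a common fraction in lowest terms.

There are C(14,4) = 1001 ways to choose the 4.
Favorable selections (no fewer than 1 blue): C(5,1)·C(9,3) + C(5,2)·C(9,2) + C(5,3)·C(9,1) + C(5,4)·C(9,0) = 420 + 360 + 90 + 5 = 875.
Probability = 875/1001 = 125/143.

125/143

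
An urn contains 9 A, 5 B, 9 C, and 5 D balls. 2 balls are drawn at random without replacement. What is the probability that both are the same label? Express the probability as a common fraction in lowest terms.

46/189

There are C(28,2) = 378 ways to draw 2 balls.
All same label: C(9,2) + C(5,2) + C(9,2) + C(5,2) = 36 + 10 + 36 + 10 = 92.
Probability = 92/378 = 46/189.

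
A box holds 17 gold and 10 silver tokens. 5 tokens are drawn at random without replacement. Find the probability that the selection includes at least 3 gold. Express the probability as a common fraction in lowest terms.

1122/1495

Total selections: C(27,5) = 80730.
Favorable selections (at least 3 gold): C(17,3)·C(10,2) + C(17,4)·C(10,1) + C(17,5)·C(10,0) = 30600 + 23800 + 6188 = 60588.
Probability = 60588/80730 = 1122/1495.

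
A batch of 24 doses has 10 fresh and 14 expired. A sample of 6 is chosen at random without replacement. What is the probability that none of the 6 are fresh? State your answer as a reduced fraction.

39/1748

There are C(24,6) = 134596 possible selections.
Selections with no fresh (all expired): C(14,6) = 3003.
Probability = 3003/134596 = 39/1748.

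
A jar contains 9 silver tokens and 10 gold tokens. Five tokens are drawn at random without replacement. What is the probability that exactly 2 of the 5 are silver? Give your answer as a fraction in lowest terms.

120/323

Total number of selections: C(19,5) = 11628.
Selections with exactly 2 silver: choose 2 of the 9 silver and 3 of the 10 gold, C(9,2)·C(10,3) = 36·120 = 4320.
Probability = 4320/11628 = 120/323.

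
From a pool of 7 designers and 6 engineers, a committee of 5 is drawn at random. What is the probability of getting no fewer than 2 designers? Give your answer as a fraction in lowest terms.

392/429

Total selections: C(13,5) = 1287.
Count the complement (fewer than 2 designers): C(7,0)·C(6,5) + C(7,1)·C(6,4) = 6 + 105 = 111.
Probability = 1 − 111/1287 = 1176/1287 = 392/429.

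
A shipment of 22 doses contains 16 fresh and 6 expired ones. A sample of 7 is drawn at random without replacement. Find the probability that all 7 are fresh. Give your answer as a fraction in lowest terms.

65/969

There are C(22,7) = 170544 possible selections.
Selections with all fresh: C(16,7) = 11440.
Probability = 11440/170544 = 65/969.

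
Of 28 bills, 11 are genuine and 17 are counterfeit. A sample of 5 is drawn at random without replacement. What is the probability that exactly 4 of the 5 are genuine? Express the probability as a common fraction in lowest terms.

187/3276

The sample space is all 5-subsets of the 28: C(28,5) = 98280.
Selections with exactly 4 genuine: choose 4 of the 11 genuine and 1 of the 17 counterfeit, C(11,4)·C(17,1) = 330·17 = 5610.
Probability = 5610/98280 = 187/3276.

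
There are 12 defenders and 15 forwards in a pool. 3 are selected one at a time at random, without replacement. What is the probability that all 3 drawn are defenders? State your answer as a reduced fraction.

44/585

Multiply the conditional probabilities at each draw: 12/27 · 11/26 · 10/25 = 1320/17550 = 44/585.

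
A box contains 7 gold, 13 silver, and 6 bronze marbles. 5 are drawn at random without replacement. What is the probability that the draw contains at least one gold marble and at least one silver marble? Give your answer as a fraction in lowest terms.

4067/5060

There are C(26,5) = 65780 possible draws.
By inclusion-exclusion on the complements, draws missing all gold or all silver: C(19,5) + C(13,5) − C(6,5) = 11628 + 1287 − 6 = 12909.
So draws with at least one of each: 65780 − 12909 = 52871, probability 52871/65780 = 4067/5060.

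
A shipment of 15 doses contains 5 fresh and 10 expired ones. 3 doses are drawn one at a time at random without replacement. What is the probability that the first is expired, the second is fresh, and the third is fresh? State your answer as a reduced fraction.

Multiply the conditional probabilities at each draw: 10/15 · 5/14 · 4/13 = 200/2730 = 20/273.

20/273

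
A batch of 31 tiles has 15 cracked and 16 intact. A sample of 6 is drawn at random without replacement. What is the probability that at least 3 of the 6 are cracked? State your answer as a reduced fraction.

5183/8091

There are C(31,6) = 736281 ways to choose the 6.
Favorable selections (at least 3 cracked): C(15,3)·C(16,3) + C(15,4)·C(16,2) + C(15,5)·C(16,1) + C(15,6)·C(16,0) = 254800 + 163800 + 48048 + 5005 = 471653.
Probability = 471653/736281 = 5183/8091.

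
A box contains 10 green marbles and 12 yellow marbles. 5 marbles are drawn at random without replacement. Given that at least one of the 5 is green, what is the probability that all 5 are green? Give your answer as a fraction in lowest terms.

Work in counts. Selections with at least one green: C(22,5) − C(12,5) = 26334 − 792 = 25542.
Of those, selections where all 5 are green: C(10,5) = 252.
Conditional probability = 252/25542 = 14/1419.

14/1419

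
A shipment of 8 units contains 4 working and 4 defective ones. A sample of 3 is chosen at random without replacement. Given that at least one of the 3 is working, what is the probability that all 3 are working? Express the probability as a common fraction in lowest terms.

1/13

Work in counts. Selections with at least one working: C(8,3) − C(4,3) = 56 − 4 = 52.
Of those, selections where all 3 are working: C(4,3) = 4.
Conditional probability = 4/52 = 1/13.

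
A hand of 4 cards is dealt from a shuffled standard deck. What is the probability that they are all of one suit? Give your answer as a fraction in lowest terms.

There are C(52,4) = 270725 possible 4-card hands.
Hands of one suit: 4 suits × C(13,4) = 4·715 = 2860.
Probability = 2860/270725 = 44/4165.

44/4165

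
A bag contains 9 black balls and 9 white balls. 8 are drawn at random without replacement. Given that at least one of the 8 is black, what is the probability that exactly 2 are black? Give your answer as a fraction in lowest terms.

336/4861

Work in counts. Selections with at least one black: C(18,8) − C(9,8) = 43758 − 9 = 43749.
Of those, selections where exactly 2 are black: C(9,2)·C(9,6) = 36·84 = 3024.
Conditional probability = 3024/43749 = 336/4861.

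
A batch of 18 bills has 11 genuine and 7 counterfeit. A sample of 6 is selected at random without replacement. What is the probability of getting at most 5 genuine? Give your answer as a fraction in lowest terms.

431/442

There are C(18,6) = 18564 ways to choose the 6.
Favorable selections (at most 5 genuine): C(11,0)·C(7,6) + C(11,1)·C(7,5) + C(11,2)·C(7,4) + C(11,3)·C(7,3) + C(11,4)·C(7,2) + C(11,5)·C(7,1) = 7 + 231 + 1925 + 5775 + 6930 + 3234 = 18102.
Probability = 18102/18564 = 431/442.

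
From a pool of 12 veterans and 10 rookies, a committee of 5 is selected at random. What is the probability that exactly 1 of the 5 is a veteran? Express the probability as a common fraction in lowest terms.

20/209

There are C(22,5) = 26334 ways to choose 5 from 22.
Selections with exactly 1 veteran: choose 1 of the 12 veterans and 4 of the 10 rookies, C(12,1)·C(10,4) = 12·210 = 2520.
Probability = 2520/26334 = 20/209.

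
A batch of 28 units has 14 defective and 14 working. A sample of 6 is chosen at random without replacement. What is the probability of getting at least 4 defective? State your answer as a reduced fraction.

Total selections: C(28,6) = 376740.
Favorable selections (at least 4 defective): C(14,4)·C(14,2) + C(14,5)·C(14,1) + C(14,6)·C(14,0) = 91091 + 28028 + 3003 = 122122.
Probability = 122122/376740 = 671/2070.

671/2070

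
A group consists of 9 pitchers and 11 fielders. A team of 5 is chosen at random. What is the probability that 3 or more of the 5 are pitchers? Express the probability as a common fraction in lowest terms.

511/1292

There are C(20,5) = 15504 ways to choose the 5.
Favorable selections (3 or more pitchers): C(9,3)·C(11,2) + C(9,4)·C(11,1) + C(9,5)·C(11,0) = 4620 + 1386 + 126 = 6132.
Probability = 6132/15504 = 511/1292.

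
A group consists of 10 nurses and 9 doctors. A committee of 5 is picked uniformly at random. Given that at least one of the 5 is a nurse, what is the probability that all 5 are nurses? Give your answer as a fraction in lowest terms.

14/639

Work in counts. Selections with at least one nurse: C(19,5) − C(9,5) = 11628 − 126 = 11502.
Of those, selections where all 5 are nurses: C(10,5) = 252.
Conditional probability = 252/11502 = 14/639.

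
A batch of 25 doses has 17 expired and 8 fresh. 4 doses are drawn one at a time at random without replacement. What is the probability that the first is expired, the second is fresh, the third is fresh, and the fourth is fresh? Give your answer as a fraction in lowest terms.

Multiply the conditional probabilities at each draw: 17/25 · 8/24 · 7/23 · 6/22 = 5712/303600 = 119/6325.

119/6325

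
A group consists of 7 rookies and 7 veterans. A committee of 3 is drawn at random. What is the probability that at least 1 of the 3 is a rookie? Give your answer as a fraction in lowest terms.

47/52

Total selections: C(14,3) = 364.
The complement is all 3 are veterans: C(7,3) = 35.
Probability = 1 − 35/364 = 329/364 = 47/52.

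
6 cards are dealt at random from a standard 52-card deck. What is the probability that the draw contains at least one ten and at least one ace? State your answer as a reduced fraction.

718637/5089630

There are C(52,6) = 20358520 possible draws.
By inclusion-exclusion on the complements, draws missing all tens or all aces: C(48,6) + C(48,6) − C(44,6) = 12271512 + 12271512 − 7059052 = 17483972.
So draws with at least one of each: 20358520 − 17483972 = 2874548, probability 2874548/20358520 = 718637/5089630.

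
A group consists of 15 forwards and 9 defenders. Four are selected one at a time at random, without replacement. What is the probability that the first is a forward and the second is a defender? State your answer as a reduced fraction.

Multiply the conditional probabilities at each draw: 15/24 · 9/23 = 135/552 = 45/184.

45/184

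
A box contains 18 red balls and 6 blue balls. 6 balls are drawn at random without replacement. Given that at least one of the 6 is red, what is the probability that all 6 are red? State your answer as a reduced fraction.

Work in counts. Selections with at least one red: C(24,6) − C(6,6) = 134596 − 1 = 134595.
Of those, selections where all 6 are red: C(18,6) = 18564.
Conditional probability = 18564/134595 = 6188/44865.

6188/44865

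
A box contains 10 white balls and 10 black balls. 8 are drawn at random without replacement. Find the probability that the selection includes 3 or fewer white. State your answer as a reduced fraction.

2729/8398

Total selections: C(20,8) = 125970.
Favorable selections (3 or fewer white): C(10,0)·C(10,8) + C(10,1)·C(10,7) + C(10,2)·C(10,6) + C(10,3)·C(10,5) = 45 + 1200 + 9450 + 30240 = 40935.
Probability = 40935/125970 = 2729/8398.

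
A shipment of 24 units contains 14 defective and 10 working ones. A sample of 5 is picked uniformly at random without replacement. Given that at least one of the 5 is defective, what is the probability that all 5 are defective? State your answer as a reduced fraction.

143/3018

Work in counts. Selections with at least one defective: C(24,5) − C(10,5) = 42504 − 252 = 42252.
Of those, selections where all 5 are defective: C(14,5) = 2002.
Conditional probability = 2002/42252 = 143/3018.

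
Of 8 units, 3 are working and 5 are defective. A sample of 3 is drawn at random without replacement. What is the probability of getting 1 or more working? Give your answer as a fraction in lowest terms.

There are C(8,3) = 56 ways to choose the 3.
The complement is all 3 are defective: C(5,3) = 10.
Probability = 1 − 10/56 = 46/56 = 23/28.

23/28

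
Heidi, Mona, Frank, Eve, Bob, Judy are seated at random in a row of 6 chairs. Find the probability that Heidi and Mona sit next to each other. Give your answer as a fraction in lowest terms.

1/3

There are 6! = 720 arrangements.
Treat Heidi and Mona as a block: 5! arrangements of the blocks × 2 orders within the block = 2·120 = 240.
Probability = 240/720 = 1/3.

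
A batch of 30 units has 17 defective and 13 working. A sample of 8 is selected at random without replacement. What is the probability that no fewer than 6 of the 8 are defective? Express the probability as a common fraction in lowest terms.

31858/150075

Total selections: C(30,8) = 5852925.
Favorable selections (no fewer than 6 defective): C(17,6)·C(13,2) + C(17,7)·C(13,1) + C(17,8)·C(13,0) = 965328 + 252824 + 24310 = 1242462.
Probability = 1242462/5852925 = 31858/150075.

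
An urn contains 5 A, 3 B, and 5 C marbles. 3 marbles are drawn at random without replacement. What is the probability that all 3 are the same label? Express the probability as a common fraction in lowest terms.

21/286

There are C(13,3) = 286 ways to draw 3 marbles.
All same label: C(5,3) + C(3,3) + C(5,3) = 10 + 1 + 10 = 21.
Probability = 21/286.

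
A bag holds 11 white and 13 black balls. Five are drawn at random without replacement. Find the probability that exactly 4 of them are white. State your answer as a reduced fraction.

65/644

Total number of selections: C(24,5) = 42504.
Selections with exactly 4 white: choose 4 of the 11 white and 1 of the 13 black, C(11,4)·C(13,1) = 330·13 = 4290.
Probability = 4290/42504 = 65/644.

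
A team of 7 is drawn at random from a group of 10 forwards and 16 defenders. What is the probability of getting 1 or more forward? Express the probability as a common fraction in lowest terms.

113/115

There are C(26,7) = 657800 ways to choose the 7.
The complement is all 7 are defenders: C(16,7) = 11440.
Probability = 1 − 11440/657800 = 646360/657800 = 113/115.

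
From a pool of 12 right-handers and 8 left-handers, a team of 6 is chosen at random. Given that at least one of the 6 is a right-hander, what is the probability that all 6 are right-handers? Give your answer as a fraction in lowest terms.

Work in counts. Selections with at least one right-hander: C(20,6) − C(8,6) = 38760 − 28 = 38732.
Of those, selections where all 6 are right-handers: C(12,6) = 924.
Conditional probability = 924/38732 = 231/9683.

231/9683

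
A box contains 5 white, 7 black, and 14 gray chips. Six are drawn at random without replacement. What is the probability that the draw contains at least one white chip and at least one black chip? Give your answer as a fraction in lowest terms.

21691/32890

There are C(26,6) = 230230 possible draws.
By inclusion-exclusion on the complements, draws missing all white or all black: C(21,6) + C(19,6) − C(14,6) = 54264 + 27132 − 3003 = 78393.
So draws with at least one of each: 230230 − 78393 = 151837, probability 151837/230230 = 21691/32890.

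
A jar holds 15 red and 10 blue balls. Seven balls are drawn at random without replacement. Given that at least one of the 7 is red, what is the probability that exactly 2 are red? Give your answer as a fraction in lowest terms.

Work in counts. Selections with at least one red: C(25,7) − C(10,7) = 480700 − 120 = 480580.
Of those, selections where exactly 2 are red: C(15,2)·C(10,5) = 105·252 = 26460.
Conditional probability = 26460/480580 = 1323/24029.

1323/24029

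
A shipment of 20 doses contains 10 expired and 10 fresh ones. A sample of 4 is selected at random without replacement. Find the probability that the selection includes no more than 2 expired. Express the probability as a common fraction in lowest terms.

Total selections: C(20,4) = 4845.
Favorable selections (no more than 2 expired): C(10,0)·C(10,4) + C(10,1)·C(10,3) + C(10,2)·C(10,2) = 210 + 1200 + 2025 = 3435.
Probability = 3435/4845 = 229/323.

229/323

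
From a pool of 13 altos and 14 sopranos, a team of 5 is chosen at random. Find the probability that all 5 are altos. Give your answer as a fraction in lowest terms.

11/690

There are C(27,5) = 80730 possible selections.
Selections with all altos: C(13,5) = 1287.
Probability = 1287/80730 = 11/690.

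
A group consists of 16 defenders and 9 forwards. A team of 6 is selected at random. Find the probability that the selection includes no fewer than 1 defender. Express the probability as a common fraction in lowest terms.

6322/6325

Total selections: C(25,6) = 177100.
The complement is all 6 are forwards: C(9,6) = 84.
Probability = 1 − 84/177100 = 177016/177100 = 6322/6325.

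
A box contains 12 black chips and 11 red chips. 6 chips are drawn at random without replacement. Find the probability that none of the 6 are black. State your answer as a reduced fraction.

2/437

There are C(23,6) = 100947 possible selections.
Selections with no black (all red): C(11,6) = 462.
Probability = 462/100947 = 2/437.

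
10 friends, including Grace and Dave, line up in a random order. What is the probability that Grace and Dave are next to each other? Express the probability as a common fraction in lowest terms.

1/5

There are 10! = 3628800 arrangements.
Treat Grace and Dave as a block: 9! arrangements of the blocks × 2 orders within the block = 2·362880 = 725760.
Probability = 725760/3628800 = 1/5.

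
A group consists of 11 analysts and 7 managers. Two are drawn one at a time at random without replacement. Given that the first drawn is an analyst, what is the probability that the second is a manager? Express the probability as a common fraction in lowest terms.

After removing one analyst, 17 remain: 10 analysts and 7 managers.
So the probability the next is a manager is 7/17.

7/17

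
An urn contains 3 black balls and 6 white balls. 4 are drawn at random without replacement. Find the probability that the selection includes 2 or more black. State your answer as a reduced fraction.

17/42

There are C(9,4) = 126 ways to choose the 4.
Favorable selections (2 or more black): C(3,2)·C(6,2) + C(3,3)·C(6,1) = 45 + 6 = 51.
Probability = 51/126 = 17/42.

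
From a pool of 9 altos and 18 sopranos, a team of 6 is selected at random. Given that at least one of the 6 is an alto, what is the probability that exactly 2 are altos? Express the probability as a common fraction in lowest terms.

Work in counts. Selections with at least one alto: C(27,6) − C(18,6) = 296010 − 18564 = 277446.
Of those, selections where exactly 2 are altos: C(9,2)·C(18,4) = 36·3060 = 110160.
Conditional probability = 110160/277446 = 18360/46241.

18360/46241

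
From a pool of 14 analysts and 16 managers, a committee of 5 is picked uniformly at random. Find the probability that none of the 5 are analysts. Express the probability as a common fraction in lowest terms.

8/261

There are C(30,5) = 142506 possible selections.
Selections with no analysts (all managers): C(16,5) = 4368.
Probability = 4368/142506 = 8/261.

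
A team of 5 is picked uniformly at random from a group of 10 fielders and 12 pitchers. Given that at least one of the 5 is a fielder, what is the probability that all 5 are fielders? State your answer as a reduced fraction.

14/1419

Work in counts. Selections with at least one fielder: C(22,5) − C(12,5) = 26334 − 792 = 25542.
Of those, selections where all 5 are fielders: C(10,5) = 252.
Conditional probability = 252/25542 = 14/1419.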